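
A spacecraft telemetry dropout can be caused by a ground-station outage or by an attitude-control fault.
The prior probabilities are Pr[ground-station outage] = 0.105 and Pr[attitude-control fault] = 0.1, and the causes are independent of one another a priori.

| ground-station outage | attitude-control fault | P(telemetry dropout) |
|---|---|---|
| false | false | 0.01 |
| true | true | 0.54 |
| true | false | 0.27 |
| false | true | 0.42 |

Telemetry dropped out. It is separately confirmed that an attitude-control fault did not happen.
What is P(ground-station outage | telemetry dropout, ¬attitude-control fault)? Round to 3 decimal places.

P(telemetry dropout | ¬attitude-control fault) = 0.01·0.895 + 0.27·0.105 = 0.008950 + 0.028350 = 0.037300
Of this, 0.028350 comes from 0.27·0.105 (the ground-station outage=true cases).
So P(ground-station outage | telemetry dropout, ¬attitude-control fault) = 0.028350/0.037300 ≈ 0.760.

P(ground-station outage | telemetry dropout, ¬attitude-control fault) ≈ 0.760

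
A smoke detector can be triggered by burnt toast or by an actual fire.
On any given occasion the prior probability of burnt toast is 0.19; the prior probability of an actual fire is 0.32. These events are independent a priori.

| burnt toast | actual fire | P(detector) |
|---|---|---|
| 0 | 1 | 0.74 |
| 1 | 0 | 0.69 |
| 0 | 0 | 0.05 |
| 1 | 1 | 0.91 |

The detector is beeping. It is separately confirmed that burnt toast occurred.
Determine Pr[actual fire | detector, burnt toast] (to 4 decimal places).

Pr[actual fire | detector, burnt toast] ≈ 0.3830

Numerator (weight on configurations with actual fire): 0.91·0.32 = 0.291200
Normalizer over all consistent configurations: 0.69·0.68 + 0.91·0.32 = 0.760400
P(actual fire | detector, burnt toast) = 0.291200/0.760400 ≈ 0.3830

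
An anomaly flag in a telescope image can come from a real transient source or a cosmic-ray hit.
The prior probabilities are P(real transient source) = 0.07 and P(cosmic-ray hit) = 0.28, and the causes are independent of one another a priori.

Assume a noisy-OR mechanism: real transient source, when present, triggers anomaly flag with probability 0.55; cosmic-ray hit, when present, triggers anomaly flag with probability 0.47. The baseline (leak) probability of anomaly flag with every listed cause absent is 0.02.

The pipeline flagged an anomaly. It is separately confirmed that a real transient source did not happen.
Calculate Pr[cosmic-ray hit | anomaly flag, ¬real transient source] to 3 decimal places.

Pr[cosmic-ray hit | anomaly flag, ¬real transient source] ≈ 0.903

Under noisy-OR, P(anomaly flag | causes) = 1 − (1−0.02)·∏(1−qᵢ) over the active causes.
P(anomaly flag | ¬real transient source) = 0.02*0.72 + 0.4806*0.28 = 0.014400 + 0.134568 = 0.148968
The cosmic-ray hit-present share is 0.4806*0.28 = 0.134568.
So P(cosmic-ray hit | anomaly flag, ¬real transient source) = 0.134568/0.148968 ≈ 0.903.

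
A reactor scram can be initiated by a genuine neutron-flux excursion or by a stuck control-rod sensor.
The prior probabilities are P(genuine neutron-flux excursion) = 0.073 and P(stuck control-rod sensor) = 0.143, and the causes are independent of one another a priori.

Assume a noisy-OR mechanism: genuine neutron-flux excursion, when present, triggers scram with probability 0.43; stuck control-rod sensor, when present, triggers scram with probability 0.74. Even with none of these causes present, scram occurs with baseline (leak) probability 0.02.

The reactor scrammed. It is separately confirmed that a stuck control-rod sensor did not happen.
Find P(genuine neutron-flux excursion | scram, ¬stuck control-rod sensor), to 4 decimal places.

P(genuine neutron-flux excursion | scram, ¬stuck control-rod sensor) ≈ 0.6348

Under noisy-OR, P(scram | causes) = 1 − (1−0.02)·∏(1−qᵢ) over the active causes.
Enumerate both values of genuine neutron-flux excursion and weight by the priors:
  P(scram | ¬stuck control-rod sensor) = 0.02*0.927 + 0.4414*0.073
        = 0.018540 + 0.032222 = 0.050762
The terms with genuine neutron-flux excursion present sum to 0.032222, so
  P(genuine neutron-flux excursion | scram, ¬stuck control-rod sensor) = 0.032222 / 0.050762 ≈ 0.6348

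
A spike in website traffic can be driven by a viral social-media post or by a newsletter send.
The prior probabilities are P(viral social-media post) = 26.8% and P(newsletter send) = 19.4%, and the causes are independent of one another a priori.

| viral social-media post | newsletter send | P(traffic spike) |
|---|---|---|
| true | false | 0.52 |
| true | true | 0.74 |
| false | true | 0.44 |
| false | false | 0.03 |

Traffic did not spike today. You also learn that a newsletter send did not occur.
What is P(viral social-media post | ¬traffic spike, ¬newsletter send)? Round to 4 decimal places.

P(¬traffic spike | ¬newsletter send) = 0.97·0.732 + 0.48·0.268 = 0.710040 + 0.128640 = 0.838680
Of this, 0.128640 comes from 0.48·0.268 (the viral social-media post=true cases).
So P(viral social-media post | ¬traffic spike, ¬newsletter send) = 0.128640/0.838680 ≈ 0.1534.

P(viral social-media post | ¬traffic spike, ¬newsletter send) ≈ 0.1534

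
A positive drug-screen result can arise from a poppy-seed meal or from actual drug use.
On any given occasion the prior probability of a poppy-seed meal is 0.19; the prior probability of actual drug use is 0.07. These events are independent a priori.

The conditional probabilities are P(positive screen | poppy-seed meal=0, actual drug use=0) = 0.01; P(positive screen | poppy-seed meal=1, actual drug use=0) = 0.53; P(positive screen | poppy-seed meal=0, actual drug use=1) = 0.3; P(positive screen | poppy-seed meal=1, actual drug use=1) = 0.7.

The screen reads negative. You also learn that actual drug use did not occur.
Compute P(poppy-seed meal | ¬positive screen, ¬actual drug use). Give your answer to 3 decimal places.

By total probability over both values of poppy-seed meal:
  P(¬positive screen | ¬actual drug use) = 0.99·0.81 + 0.47·0.19
        = 0.801900 + 0.089300 = 0.891200
Keeping only the poppy-seed meal-present terms gives 0.089300, so
  P(poppy-seed meal | ¬positive screen, ¬actual drug use) = 0.089300 / 0.891200 ≈ 0.100

P(poppy-seed meal | ¬positive screen, ¬actual drug use) ≈ 0.100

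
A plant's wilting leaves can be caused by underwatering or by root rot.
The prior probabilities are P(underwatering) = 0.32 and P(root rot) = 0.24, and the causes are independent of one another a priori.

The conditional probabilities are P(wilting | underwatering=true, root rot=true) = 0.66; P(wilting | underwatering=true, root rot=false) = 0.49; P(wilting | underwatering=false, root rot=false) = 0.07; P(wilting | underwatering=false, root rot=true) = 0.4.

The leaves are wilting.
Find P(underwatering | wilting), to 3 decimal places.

Enumerate the 4 (underwatering, root rot) configurations and weight by the priors:
  P(wilting) = 0.07·0.68·0.76 + 0.4·0.68·0.24 + 0.49·0.32·0.76 + 0.66·0.32·0.24
        = 0.036176 + 0.065280 + 0.119168 + 0.050688 = 0.271312
Keeping only the underwatering-present terms gives 0.169856, so
  P(underwatering | wilting) = 0.169856 / 0.271312 ≈ 0.626

P(underwatering | wilting) ≈ 0.626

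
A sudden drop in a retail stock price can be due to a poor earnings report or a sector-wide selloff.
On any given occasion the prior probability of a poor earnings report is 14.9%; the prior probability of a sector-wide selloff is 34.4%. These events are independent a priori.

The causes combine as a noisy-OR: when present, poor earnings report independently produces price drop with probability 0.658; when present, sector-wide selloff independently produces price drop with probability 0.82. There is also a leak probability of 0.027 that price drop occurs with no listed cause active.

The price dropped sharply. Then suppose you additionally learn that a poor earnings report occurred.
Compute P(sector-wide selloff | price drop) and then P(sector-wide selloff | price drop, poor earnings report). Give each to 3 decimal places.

Under noisy-OR, P(price drop | causes) = 1 − (1−0.027)·∏(1−qᵢ) over the active causes.
By total probability over the 4 (poor earnings report, sector-wide selloff) configurations:
  P(price drop) = 0.027·0.851·0.656 + 0.82486·0.851·0.344 + 0.667234·0.149·0.656 + 0.940102·0.149·0.344
        = 0.015073 + 0.241473 + 0.065218 + 0.048186 = 0.369950
The terms with sector-wide selloff present sum to 0.289659, so
  P(sector-wide selloff | price drop) = 0.289659 / 0.369950 ≈ 0.783

Now condition on the additional information:
Numerator (weight on configurations with sector-wide selloff): 0.940102·0.344 = 0.323395
Denominator P(price drop | poor earnings report): 0.667234·0.656 + 0.940102·0.344 = 0.761101
Posterior = 0.323395 / 0.761101 ≈ 0.425
This is intercausal reasoning (explaining away): once poor earnings report accounts for the price drop, sector-wide selloff becomes less likely.

P(sector-wide selloff | price drop) ≈ 0.783; P(sector-wide selloff | price drop, poor earnings report) ≈ 0.425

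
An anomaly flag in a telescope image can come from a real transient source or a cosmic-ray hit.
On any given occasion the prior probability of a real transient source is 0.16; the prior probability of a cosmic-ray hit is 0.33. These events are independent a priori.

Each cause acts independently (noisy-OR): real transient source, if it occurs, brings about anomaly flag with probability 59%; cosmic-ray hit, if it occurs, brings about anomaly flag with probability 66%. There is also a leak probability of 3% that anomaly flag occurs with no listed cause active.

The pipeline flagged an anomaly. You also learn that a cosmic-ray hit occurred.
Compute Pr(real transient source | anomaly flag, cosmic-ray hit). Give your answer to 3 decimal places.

Pr(real transient source | anomaly flag, cosmic-ray hit) ≈ 0.197

Under noisy-OR, P(anomaly flag | causes) = 1 − (1−0.03)·∏(1−qᵢ) over the active causes.
P(anomaly flag | cosmic-ray hit) = 0.6702*0.84 + 0.864782*0.16 = 0.562968 + 0.138365 = 0.701333
Of this, 0.138365 comes from 0.864782*0.16 (the real transient source=true cases).
So P(real transient source | anomaly flag, cosmic-ray hit) = 0.138365/0.701333 ≈ 0.197.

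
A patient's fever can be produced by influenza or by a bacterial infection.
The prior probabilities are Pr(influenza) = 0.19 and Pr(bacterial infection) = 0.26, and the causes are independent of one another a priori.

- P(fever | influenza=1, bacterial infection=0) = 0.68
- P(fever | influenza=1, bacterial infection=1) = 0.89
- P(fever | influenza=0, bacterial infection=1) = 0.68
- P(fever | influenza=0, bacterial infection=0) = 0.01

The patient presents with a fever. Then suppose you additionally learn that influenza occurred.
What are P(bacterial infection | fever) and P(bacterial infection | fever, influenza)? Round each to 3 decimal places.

Weight on bacterial infection=true, given the evidence: 0.143208 + 0.043966 = 0.187174
The normalizing constant is 0.01·0.81·0.74 + 0.68·0.81·0.26 + 0.68·0.19·0.74 + 0.89·0.19·0.26 = 0.288776
Posterior = 0.187174 / 0.288776 ≈ 0.648

Now condition on the additional information:
By total probability over both values of bacterial infection:
  P(fever | influenza) = 0.68·0.74 + 0.89·0.26
        = 0.503200 + 0.231400 = 0.734600
The terms with bacterial infection present sum to 0.231400, so
  P(bacterial infection | fever, influenza) = 0.231400 / 0.734600 ≈ 0.315

P(bacterial infection | fever) ≈ 0.648; P(bacterial infection | fever, influenza) ≈ 0.315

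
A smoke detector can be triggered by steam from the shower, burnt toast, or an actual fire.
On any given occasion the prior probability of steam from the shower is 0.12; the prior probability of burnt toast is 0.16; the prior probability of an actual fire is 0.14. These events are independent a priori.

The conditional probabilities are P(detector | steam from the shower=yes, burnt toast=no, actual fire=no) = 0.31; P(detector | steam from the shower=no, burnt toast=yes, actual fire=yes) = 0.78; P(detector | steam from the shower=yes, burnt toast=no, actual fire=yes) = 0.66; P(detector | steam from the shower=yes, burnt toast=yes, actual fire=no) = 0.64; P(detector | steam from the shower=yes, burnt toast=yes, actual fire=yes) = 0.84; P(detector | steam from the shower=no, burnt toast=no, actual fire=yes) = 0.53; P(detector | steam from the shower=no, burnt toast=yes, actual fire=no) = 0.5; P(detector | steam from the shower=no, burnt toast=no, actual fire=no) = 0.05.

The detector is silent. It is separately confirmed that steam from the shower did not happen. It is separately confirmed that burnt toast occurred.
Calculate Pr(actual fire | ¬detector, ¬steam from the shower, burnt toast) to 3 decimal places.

Numerator (weight on configurations with actual fire): 0.22×0.14 = 0.030800
Denominator P(¬detector | ¬steam from the shower, burnt toast): 0.5×0.86 + 0.22×0.14 = 0.460800
Posterior = 0.030800 / 0.460800 ≈ 0.067

Pr(actual fire | ¬detector, ¬steam from the shower, burnt toast) ≈ 0.067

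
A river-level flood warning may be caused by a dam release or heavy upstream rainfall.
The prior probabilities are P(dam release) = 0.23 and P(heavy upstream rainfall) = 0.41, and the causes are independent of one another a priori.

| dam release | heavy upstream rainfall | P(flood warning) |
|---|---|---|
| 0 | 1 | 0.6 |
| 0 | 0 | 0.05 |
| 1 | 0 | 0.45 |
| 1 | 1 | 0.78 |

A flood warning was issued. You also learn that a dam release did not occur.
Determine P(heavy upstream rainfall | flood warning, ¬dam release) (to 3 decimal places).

P(heavy upstream rainfall | flood warning, ¬dam release) ≈ 0.893

Numerator (weight on configurations with heavy upstream rainfall): 0.6×0.41 = 0.246000
Normalizer over all consistent configurations: 0.05×0.59 + 0.6×0.41 = 0.275500
P(heavy upstream rainfall | flood warning, ¬dam release) = 0.246000/0.275500 ≈ 0.893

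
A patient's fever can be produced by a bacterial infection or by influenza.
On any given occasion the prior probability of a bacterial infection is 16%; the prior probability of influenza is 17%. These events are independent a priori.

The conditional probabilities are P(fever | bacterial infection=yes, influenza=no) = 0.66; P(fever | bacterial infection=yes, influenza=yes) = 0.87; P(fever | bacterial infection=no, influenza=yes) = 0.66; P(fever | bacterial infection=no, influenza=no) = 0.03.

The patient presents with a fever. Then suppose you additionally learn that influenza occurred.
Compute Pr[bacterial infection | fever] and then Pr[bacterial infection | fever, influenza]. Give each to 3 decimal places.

For the numerator, keep only bacterial infection=true terms: 0.087648 + 0.023664 = 0.111312
Normalizer over all consistent configurations: 0.03*0.84*0.83 + 0.66*0.84*0.17 + 0.66*0.16*0.83 + 0.87*0.16*0.17 = 0.226476
Posterior = 0.111312 / 0.226476 ≈ 0.491

Now also conditioning on influenza=true:
Enumerate both values of bacterial infection and weight by the priors:
  P(fever | influenza) = 0.66×0.84 + 0.87×0.16
        = 0.554400 + 0.139200 = 0.693600
Keeping only the bacterial infection-present terms gives 0.139200, so
  P(bacterial infection | fever, influenza) = 0.139200 / 0.693600 ≈ 0.201
This is intercausal reasoning (explaining away): once influenza accounts for the fever, bacterial infection becomes less likely.

Pr[bacterial infection | fever] ≈ 0.491; Pr[bacterial infection | fever, influenza] ≈ 0.201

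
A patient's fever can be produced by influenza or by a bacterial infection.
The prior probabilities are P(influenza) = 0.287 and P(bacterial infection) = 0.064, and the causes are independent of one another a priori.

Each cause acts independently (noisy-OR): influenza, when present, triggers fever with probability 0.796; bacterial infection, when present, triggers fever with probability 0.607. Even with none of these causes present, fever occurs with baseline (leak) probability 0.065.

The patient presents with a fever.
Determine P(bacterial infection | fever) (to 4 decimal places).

Under noisy-OR, P(fever | causes) = 1 − (1−0.065)·∏(1−qᵢ) over the active causes.
P(fever) = 0.065·0.713·0.936 + 0.632545·0.713·0.064 + 0.80926·0.287·0.936 + 0.925039·0.287·0.064 = 0.043379 + 0.028864 + 0.217393 + 0.016991 = 0.306627
The bacterial infection-present share is 0.028864 + 0.016991 = 0.045855.
So P(bacterial infection | fever) = 0.045855/0.306627 ≈ 0.1495.

P(bacterial infection | fever) ≈ 0.1495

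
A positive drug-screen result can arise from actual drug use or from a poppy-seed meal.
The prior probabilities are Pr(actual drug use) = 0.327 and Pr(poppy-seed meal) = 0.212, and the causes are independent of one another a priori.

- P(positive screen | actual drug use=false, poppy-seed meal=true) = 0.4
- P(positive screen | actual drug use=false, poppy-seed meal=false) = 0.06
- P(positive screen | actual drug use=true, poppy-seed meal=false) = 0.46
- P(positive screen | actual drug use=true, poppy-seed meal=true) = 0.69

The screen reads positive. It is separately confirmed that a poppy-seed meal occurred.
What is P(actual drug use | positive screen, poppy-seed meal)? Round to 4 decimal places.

P(actual drug use | positive screen, poppy-seed meal) ≈ 0.4560

P(positive screen | poppy-seed meal) = 0.4×0.673 + 0.69×0.327 = 0.269200 + 0.225630 = 0.494830
Of this, 0.225630 comes from 0.69×0.327 (the actual drug use=true cases).
P(actual drug use | positive screen, poppy-seed meal) = 0.225630 / 0.494830 ≈ 0.4560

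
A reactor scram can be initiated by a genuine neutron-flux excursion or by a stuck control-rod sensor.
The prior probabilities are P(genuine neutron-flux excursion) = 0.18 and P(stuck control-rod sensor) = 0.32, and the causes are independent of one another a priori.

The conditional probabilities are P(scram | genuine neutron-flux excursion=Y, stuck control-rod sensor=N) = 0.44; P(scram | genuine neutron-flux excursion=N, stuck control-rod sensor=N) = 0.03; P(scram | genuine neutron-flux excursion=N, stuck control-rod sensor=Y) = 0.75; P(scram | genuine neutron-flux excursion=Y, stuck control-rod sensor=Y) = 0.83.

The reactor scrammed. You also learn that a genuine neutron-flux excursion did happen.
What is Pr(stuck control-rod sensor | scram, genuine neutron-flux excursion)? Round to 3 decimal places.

Pr(stuck control-rod sensor | scram, genuine neutron-flux excursion) ≈ 0.470

Sum P(scram|·) weighted by the priors over both values of stuck control-rod sensor:
  P(scram | genuine neutron-flux excursion) = 0.44·0.68 + 0.83·0.32
        = 0.299200 + 0.265600 = 0.564800
The terms with stuck control-rod sensor present sum to 0.265600, so
  P(stuck control-rod sensor | scram, genuine neutron-flux excursion) = 0.265600 / 0.564800 ≈ 0.470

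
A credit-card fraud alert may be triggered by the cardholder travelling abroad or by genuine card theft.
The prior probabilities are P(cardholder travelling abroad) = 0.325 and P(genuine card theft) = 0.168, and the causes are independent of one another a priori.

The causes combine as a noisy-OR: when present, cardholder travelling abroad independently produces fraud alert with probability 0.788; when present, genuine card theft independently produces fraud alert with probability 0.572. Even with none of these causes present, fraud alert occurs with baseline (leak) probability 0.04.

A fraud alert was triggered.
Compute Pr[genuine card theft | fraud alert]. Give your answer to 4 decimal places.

Pr[genuine card theft | fraud alert] ≈ 0.3291

Under noisy-OR, P(fraud alert | causes) = 1 − (1−0.04)·∏(1−qᵢ) over the active causes.
Numerator (weight on configurations with genuine card theft): 0.066806 + 0.049844 = 0.116650
The normalizing constant is 0.04×0.675×0.832 + 0.58912×0.675×0.168 + 0.79648×0.325×0.832 + 0.912893×0.325×0.168 = 0.354482
Posterior = 0.116650 / 0.354482 ≈ 0.3291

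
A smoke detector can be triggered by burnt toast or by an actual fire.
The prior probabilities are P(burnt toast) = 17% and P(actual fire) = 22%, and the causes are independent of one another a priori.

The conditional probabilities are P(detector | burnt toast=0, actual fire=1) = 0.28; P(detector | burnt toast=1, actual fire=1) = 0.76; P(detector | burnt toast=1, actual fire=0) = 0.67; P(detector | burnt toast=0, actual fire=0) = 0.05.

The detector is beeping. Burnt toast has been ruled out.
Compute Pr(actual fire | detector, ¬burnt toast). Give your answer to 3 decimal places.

P(detector | ¬burnt toast) = 0.05·0.78 + 0.28·0.22 = 0.039000 + 0.061600 = 0.100600
Restricting to configurations with actual fire present: 0.28·0.22 = 0.061600.
Hence the posterior is 0.061600/0.100600 ≈ 0.612.

Pr(actual fire | detector, ¬burnt toast) ≈ 0.612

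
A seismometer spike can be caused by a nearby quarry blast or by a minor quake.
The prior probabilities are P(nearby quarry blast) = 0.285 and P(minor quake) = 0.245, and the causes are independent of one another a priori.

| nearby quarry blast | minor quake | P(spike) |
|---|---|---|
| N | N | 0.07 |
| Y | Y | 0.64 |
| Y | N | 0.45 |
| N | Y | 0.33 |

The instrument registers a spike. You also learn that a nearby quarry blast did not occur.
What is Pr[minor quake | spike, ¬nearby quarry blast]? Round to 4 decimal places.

Pr[minor quake | spike, ¬nearby quarry blast] ≈ 0.6047

Weight on minor quake=true, given the evidence: 0.33×0.245 = 0.080850
Denominator P(spike | ¬nearby quarry blast): 0.07×0.755 + 0.33×0.245 = 0.133700
Posterior = 0.080850 / 0.133700 ≈ 0.6047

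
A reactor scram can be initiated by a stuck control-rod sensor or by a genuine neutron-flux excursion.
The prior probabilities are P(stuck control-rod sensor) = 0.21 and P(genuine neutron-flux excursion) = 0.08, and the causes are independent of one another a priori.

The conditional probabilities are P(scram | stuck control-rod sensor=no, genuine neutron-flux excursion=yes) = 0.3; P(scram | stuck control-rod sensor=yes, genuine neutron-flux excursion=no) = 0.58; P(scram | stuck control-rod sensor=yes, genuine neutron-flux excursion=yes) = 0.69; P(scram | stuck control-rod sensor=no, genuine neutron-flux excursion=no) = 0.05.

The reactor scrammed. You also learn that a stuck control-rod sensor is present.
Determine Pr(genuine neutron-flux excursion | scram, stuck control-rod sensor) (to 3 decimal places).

Pr(genuine neutron-flux excursion | scram, stuck control-rod sensor) ≈ 0.094

Weight on genuine neutron-flux excursion=true, given the evidence: 0.69×0.08 = 0.055200
The normalizing constant is 0.58×0.92 + 0.69×0.08 = 0.588800
Posterior = 0.055200 / 0.588800 ≈ 0.094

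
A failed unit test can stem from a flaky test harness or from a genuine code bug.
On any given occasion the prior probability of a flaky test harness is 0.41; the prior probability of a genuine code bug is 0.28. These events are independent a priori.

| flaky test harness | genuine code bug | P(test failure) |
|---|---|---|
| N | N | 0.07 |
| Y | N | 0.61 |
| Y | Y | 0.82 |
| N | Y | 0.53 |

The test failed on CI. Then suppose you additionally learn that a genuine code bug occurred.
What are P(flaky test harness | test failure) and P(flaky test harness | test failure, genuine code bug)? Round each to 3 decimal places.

Sum P(test failure|·) weighted by the priors over the 4 (flaky test harness, genuine code bug) configurations:
  P(test failure) = 0.07×0.59×0.72 + 0.53×0.59×0.28 + 0.61×0.41×0.72 + 0.82×0.41×0.28
        = 0.029736 + 0.087556 + 0.180072 + 0.094136 = 0.391500
The terms with flaky test harness present sum to 0.274208, so
  P(flaky test harness | test failure) = 0.274208 / 0.391500 ≈ 0.700

Now also conditioning on genuine code bug=true:
For the numerator, keep only flaky test harness=true terms: 0.82*0.41 = 0.336200
The normalizing constant is 0.53*0.59 + 0.82*0.41 = 0.648900
Posterior = 0.336200 / 0.648900 ≈ 0.518
This is intercausal reasoning (explaining away): once genuine code bug accounts for the test failure, flaky test harness becomes less likely.

P(flaky test harness | test failure) ≈ 0.700; P(flaky test harness | test failure, genuine code bug) ≈ 0.518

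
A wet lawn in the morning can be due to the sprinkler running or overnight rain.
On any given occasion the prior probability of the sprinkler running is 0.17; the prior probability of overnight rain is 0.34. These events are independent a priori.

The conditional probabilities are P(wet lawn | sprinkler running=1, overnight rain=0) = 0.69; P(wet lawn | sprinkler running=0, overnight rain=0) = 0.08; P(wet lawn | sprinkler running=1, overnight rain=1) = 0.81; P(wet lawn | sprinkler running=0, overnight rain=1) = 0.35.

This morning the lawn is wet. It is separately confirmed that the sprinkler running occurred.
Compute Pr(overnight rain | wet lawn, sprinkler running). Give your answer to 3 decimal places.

Pr(overnight rain | wet lawn, sprinkler running) ≈ 0.377

P(wet lawn | sprinkler running) = 0.69×0.66 + 0.81×0.34 = 0.455400 + 0.275400 = 0.730800
The overnight rain-present share is 0.81×0.34 = 0.275400.
Hence the posterior is 0.275400/0.730800 ≈ 0.377.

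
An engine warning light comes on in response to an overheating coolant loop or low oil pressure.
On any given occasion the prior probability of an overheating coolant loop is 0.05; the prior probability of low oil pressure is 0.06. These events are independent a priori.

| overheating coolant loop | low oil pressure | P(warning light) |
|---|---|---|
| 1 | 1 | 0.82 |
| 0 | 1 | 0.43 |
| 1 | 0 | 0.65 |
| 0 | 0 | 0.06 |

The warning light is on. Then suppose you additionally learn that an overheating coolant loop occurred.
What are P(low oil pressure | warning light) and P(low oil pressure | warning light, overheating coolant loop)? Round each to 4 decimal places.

P(warning light) = 0.06*0.95*0.94 + 0.43*0.95*0.06 + 0.65*0.05*0.94 + 0.82*0.05*0.06 = 0.053580 + 0.024510 + 0.030550 + 0.002460 = 0.111100
The low oil pressure-present share is 0.024510 + 0.002460 = 0.026970.
P(low oil pressure | warning light) = 0.026970 / 0.111100 ≈ 0.2428

Now also conditioning on overheating coolant loop=true:
For the numerator, keep only low oil pressure=true terms: 0.82*0.06 = 0.049200
The normalizing constant is 0.65*0.94 + 0.82*0.06 = 0.660200
Posterior = 0.049200 / 0.660200 ≈ 0.0745
The drop from 0.2428 to 0.0745 is the explaining-away (discounting) effect.

P(low oil pressure | warning light) ≈ 0.2428; P(low oil pressure | warning light, overheating coolant loop) ≈ 0.0745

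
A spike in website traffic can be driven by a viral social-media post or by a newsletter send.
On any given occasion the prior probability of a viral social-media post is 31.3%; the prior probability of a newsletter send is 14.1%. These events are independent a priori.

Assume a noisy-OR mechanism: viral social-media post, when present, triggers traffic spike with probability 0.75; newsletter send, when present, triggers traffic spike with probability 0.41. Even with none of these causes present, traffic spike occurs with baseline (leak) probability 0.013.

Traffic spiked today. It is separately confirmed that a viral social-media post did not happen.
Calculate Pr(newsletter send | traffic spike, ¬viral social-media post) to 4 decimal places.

Under noisy-OR, P(traffic spike | causes) = 1 − (1−0.013)·∏(1−qᵢ) over the active causes.
By total probability over both values of newsletter send:
  P(traffic spike | ¬viral social-media post) = 0.013·0.859 + 0.41767·0.141
        = 0.011167 + 0.058891 = 0.070058
The terms with newsletter send present sum to 0.058891, so
  P(newsletter send | traffic spike, ¬viral social-media post) = 0.058891 / 0.070058 ≈ 0.8406

Pr(newsletter send | traffic spike, ¬viral social-media post) ≈ 0.8406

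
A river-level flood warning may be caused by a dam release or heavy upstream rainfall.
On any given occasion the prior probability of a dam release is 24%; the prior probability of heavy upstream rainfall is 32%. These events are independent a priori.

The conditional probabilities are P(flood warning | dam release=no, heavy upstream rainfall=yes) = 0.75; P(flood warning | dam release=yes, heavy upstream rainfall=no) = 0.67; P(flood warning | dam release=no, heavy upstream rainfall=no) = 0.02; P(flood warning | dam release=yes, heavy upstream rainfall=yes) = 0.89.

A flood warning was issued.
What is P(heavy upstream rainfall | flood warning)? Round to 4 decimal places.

P(flood warning) = 0.02*0.76*0.68 + 0.75*0.76*0.32 + 0.67*0.24*0.68 + 0.89*0.24*0.32 = 0.010336 + 0.182400 + 0.109344 + 0.068352 = 0.370432
Of this, 0.250752 comes from 0.182400 + 0.068352 (the heavy upstream rainfall=true cases).
Hence the posterior is 0.250752/0.370432 ≈ 0.6769.

P(heavy upstream rainfall | flood warning) ≈ 0.6769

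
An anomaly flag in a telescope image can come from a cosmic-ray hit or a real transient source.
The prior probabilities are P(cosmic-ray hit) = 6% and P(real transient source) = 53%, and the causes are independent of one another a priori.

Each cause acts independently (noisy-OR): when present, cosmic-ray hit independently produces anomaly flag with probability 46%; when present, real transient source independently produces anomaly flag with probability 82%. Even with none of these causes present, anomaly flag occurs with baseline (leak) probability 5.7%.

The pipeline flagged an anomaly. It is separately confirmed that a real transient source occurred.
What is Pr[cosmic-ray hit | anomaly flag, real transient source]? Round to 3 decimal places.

Pr[cosmic-ray hit | anomaly flag, real transient source] ≈ 0.065

Under noisy-OR, P(anomaly flag | causes) = 1 − (1−0.057)·∏(1−qᵢ) over the active causes.
Weight on cosmic-ray hit=true, given the evidence: 0.90834×0.06 = 0.054500
Normalizer over all consistent configurations: 0.83026×0.94 + 0.90834×0.06 = 0.834944
Posterior = 0.054500 / 0.834944 ≈ 0.065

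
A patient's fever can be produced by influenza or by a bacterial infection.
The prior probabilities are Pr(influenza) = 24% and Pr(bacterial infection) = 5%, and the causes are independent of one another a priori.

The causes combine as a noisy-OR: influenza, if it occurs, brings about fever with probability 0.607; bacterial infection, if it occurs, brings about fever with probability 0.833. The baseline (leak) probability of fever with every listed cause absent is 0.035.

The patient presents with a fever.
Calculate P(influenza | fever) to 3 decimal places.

P(influenza | fever) ≈ 0.728

Under noisy-OR, P(fever | causes) = 1 − (1−0.035)·∏(1−qᵢ) over the active causes.
Numerator (weight on configurations with influenza): 0.141532 + 0.011240 = 0.152772
Denominator P(fever): 0.035*0.76*0.95 + 0.838845*0.76*0.05 + 0.620755*0.24*0.95 + 0.936666*0.24*0.05 = 0.209918
Posterior = 0.152772 / 0.209918 ≈ 0.728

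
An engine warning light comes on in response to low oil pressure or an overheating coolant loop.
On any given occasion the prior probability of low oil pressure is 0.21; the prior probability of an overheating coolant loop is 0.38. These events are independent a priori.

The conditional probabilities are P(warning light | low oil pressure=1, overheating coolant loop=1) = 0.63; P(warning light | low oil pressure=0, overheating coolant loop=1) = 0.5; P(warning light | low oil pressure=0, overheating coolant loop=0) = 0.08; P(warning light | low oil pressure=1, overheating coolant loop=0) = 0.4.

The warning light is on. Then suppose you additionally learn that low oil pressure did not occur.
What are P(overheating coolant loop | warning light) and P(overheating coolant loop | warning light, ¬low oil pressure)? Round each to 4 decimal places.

P(overheating coolant loop | warning light) ≈ 0.6871; P(overheating coolant loop | warning light, ¬low oil pressure) ≈ 0.7930

Enumerate the 4 (low oil pressure, overheating coolant loop) configurations and weight by the priors:
  P(warning light) = 0.08·0.79·0.62 + 0.5·0.79·0.38 + 0.4·0.21·0.62 + 0.63·0.21·0.38
        = 0.039184 + 0.150100 + 0.052080 + 0.050274 = 0.291638
Configurations with overheating coolant loop contribute 0.200374, so
  P(overheating coolant loop | warning light) = 0.200374 / 0.291638 ≈ 0.6871

With the extra evidence:
P(warning light | ¬low oil pressure) = 0.08*0.62 + 0.5*0.38 = 0.049600 + 0.190000 = 0.239600
Of this, 0.190000 comes from 0.5*0.38 (the overheating coolant loop=true cases).
So P(overheating coolant loop | warning light, ¬low oil pressure) = 0.190000/0.239600 ≈ 0.7930.
Ruling out low oil pressure raises the posterior on overheating coolant loop — the flip side of explaining away.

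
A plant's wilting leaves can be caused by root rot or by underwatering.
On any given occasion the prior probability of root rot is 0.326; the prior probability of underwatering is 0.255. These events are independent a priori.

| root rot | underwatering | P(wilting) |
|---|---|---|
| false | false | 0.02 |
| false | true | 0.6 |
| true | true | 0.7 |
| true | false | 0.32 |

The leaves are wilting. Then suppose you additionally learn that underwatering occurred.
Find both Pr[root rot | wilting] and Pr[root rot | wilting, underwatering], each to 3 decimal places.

P(wilting) = 0.02·0.674·0.745 + 0.6·0.674·0.255 + 0.32·0.326·0.745 + 0.7·0.326·0.255 = 0.010043 + 0.103122 + 0.077718 + 0.058191 = 0.249074
Restricting to configurations with root rot present: 0.077718 + 0.058191 = 0.135909.
So P(root rot | wilting) = 0.135909/0.249074 ≈ 0.546.

With the extra evidence:
Enumerate both values of root rot and weight by the priors:
  P(wilting | underwatering) = 0.6×0.674 + 0.7×0.326
        = 0.404400 + 0.228200 = 0.632600
The terms with root rot present sum to 0.228200, so
  P(root rot | wilting, underwatering) = 0.228200 / 0.632600 ≈ 0.361

Pr[root rot | wilting] ≈ 0.546; Pr[root rot | wilting, underwatering] ≈ 0.361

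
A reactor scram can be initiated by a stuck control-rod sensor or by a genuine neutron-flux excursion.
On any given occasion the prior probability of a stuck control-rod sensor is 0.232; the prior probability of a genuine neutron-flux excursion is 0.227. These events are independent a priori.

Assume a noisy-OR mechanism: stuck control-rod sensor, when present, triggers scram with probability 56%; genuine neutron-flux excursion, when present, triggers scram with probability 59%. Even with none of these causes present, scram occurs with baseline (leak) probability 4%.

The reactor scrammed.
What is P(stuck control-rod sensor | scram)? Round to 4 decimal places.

P(stuck control-rod sensor | scram) ≈ 0.5319

Under noisy-OR, P(scram | causes) = 1 − (1−0.04)·∏(1−qᵢ) over the active causes.
P(scram) = 0.04·0.768·0.773 + 0.6064·0.768·0.227 + 0.5776·0.232·0.773 + 0.826816·0.232·0.227 = 0.023747 + 0.105717 + 0.103584 + 0.043543 = 0.276591
Restricting to configurations with stuck control-rod sensor present: 0.103584 + 0.043543 = 0.147127.
So P(stuck control-rod sensor | scram) = 0.147127/0.276591 ≈ 0.5319.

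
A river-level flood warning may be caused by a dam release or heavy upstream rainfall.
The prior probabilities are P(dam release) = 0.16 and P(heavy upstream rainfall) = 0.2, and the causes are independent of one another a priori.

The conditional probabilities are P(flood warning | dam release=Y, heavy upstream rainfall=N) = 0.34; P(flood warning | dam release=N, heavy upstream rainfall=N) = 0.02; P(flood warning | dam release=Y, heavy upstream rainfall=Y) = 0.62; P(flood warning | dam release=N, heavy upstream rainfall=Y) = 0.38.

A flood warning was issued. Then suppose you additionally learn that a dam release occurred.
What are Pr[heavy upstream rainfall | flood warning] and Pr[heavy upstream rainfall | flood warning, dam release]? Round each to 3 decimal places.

Pr[heavy upstream rainfall | flood warning] ≈ 0.595; Pr[heavy upstream rainfall | flood warning, dam release] ≈ 0.313

P(flood warning) = 0.02×0.84×0.8 + 0.38×0.84×0.2 + 0.34×0.16×0.8 + 0.62×0.16×0.2 = 0.013440 + 0.063840 + 0.043520 + 0.019840 = 0.140640
The heavy upstream rainfall-present share is 0.063840 + 0.019840 = 0.083680.
P(heavy upstream rainfall | flood warning) = 0.083680 / 0.140640 ≈ 0.595

Now condition on the additional information:
Weight on heavy upstream rainfall=true, given the evidence: 0.62×0.2 = 0.124000
Denominator P(flood warning | dam release): 0.34×0.8 + 0.62×0.2 = 0.396000
Posterior = 0.124000 / 0.396000 ≈ 0.313
The drop from 0.595 to 0.313 is the explaining-away (discounting) effect.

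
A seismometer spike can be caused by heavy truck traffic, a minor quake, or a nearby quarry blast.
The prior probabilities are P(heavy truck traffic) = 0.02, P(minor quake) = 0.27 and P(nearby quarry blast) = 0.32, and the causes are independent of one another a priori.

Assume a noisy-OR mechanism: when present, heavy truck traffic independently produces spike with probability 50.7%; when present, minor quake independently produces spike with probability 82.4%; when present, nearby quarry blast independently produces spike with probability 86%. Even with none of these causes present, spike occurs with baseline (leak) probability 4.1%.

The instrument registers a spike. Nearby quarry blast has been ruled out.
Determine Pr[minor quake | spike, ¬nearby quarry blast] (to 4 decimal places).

Under noisy-OR, P(spike | causes) = 1 − (1−0.041)·∏(1−qᵢ) over the active causes.
P(spike | ¬nearby quarry blast) = 0.041×0.98×0.73 + 0.831216×0.98×0.27 + 0.527213×0.02×0.73 + 0.916789×0.02×0.27 = 0.029331 + 0.219940 + 0.007697 + 0.004951 = 0.261919
Of this, 0.224891 comes from 0.219940 + 0.004951 (the minor quake=true cases).
Hence the posterior is 0.224891/0.261919 ≈ 0.8586.

Pr[minor quake | spike, ¬nearby quarry blast] ≈ 0.8586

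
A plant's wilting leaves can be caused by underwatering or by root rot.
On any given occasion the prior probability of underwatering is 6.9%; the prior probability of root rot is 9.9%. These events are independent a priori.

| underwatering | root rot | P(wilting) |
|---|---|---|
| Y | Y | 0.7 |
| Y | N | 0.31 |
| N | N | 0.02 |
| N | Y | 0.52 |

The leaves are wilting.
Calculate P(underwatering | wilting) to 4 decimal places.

P(wilting) = 0.02×0.931×0.901 + 0.52×0.931×0.099 + 0.31×0.069×0.901 + 0.7×0.069×0.099 = 0.016777 + 0.047928 + 0.019272 + 0.004782 = 0.088759
The underwatering-present share is 0.019272 + 0.004782 = 0.024054.
So P(underwatering | wilting) = 0.024054/0.088759 ≈ 0.2710.

P(underwatering | wilting) ≈ 0.2710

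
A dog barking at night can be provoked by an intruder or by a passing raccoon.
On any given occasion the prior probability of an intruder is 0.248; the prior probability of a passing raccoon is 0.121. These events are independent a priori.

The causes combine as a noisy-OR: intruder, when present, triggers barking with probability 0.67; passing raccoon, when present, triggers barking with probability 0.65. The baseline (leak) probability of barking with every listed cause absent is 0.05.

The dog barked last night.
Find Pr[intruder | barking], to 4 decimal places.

Under noisy-OR, P(barking | causes) = 1 − (1−0.05)·∏(1−qᵢ) over the active causes.
Enumerate the 4 (intruder, passing raccoon) configurations and weight by the priors:
  P(barking) = 0.05·0.752·0.879 + 0.6675·0.752·0.121 + 0.6865·0.248·0.879 + 0.890275·0.248·0.121
        = 0.033050 + 0.060737 + 0.149652 + 0.026715 = 0.270154
The terms with intruder present sum to 0.176367, so
  P(intruder | barking) = 0.176367 / 0.270154 ≈ 0.6528

Pr[intruder | barking] ≈ 0.6528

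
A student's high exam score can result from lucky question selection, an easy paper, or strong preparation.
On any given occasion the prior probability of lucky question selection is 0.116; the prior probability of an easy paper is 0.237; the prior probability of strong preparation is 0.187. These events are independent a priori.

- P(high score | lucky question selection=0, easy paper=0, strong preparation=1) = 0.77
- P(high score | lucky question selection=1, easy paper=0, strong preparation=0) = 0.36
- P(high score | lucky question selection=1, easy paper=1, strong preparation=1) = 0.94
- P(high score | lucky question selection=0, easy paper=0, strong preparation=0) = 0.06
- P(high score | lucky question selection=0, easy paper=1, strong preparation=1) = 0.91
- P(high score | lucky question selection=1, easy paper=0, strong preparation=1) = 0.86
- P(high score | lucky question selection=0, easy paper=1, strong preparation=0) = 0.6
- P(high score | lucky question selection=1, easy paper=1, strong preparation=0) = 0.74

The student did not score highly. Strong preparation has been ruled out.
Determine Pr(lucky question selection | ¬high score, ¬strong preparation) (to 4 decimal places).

P(¬high score | ¬strong preparation) = 0.94*0.884*0.763 + 0.4*0.884*0.237 + 0.64*0.116*0.763 + 0.26*0.116*0.237 = 0.634022 + 0.083803 + 0.056645 + 0.007148 = 0.781618
Restricting to configurations with lucky question selection present: 0.056645 + 0.007148 = 0.063793.
So P(lucky question selection | ¬high score, ¬strong preparation) = 0.063793/0.781618 ≈ 0.0816.

Pr(lucky question selection | ¬high score, ¬strong preparation) ≈ 0.0816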